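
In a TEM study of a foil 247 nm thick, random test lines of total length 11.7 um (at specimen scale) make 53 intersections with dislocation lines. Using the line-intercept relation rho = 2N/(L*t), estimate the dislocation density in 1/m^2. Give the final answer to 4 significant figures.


rho = 2N / (L * t)
L = 11.7 um = 1.17e-05 m, t = 247 nm = 2.47e-07 m
rho = 2 * 53 / (1.17e-05 * 2.47e-07)
rho = 3.668e+13 1/m^2


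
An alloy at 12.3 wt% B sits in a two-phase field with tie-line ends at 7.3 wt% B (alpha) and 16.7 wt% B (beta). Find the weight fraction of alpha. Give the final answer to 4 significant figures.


f_alpha = (C_beta - C0) / (C_beta - C_alpha)
f_alpha = (16.7 - 12.3) / (16.7 - 7.3)
f_alpha = 0.4681


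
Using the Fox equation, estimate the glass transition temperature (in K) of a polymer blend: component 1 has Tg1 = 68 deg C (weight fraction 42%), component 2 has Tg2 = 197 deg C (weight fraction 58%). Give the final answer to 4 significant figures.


1/Tg = w1/Tg1 + w2/Tg2 (in Kelvin)
Tg1 = 341.15 K, Tg2 = 470.15 K
1/Tg = 0.42/341.15 + 0.58/470.15
Tg = 405.7 K


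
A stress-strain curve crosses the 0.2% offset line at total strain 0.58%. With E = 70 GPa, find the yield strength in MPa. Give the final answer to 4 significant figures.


Offset strain = 0.002
Elastic strain at yield = total_strain - offset = 5.8e-03 - 0.002 = 3.8e-03
sigma_y = E * elastic_strain = 70000 * 3.8e-03
sigma_y = 266 MPa


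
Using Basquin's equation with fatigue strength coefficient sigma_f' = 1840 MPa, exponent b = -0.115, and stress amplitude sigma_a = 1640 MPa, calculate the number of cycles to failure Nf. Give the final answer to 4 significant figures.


sigma_a = sigma_f' * (2*Nf)^b
2*Nf = (sigma_a / sigma_f')^(1/b)
2*Nf = (1640 / 1840)^(1/-0.115)
2*Nf = 2.71992
Nf = 1.36 cycles


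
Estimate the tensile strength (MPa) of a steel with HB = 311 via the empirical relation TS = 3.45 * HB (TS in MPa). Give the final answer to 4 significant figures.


TS (MPa) = 3.45 * HB
TS = 3.45 * 311
TS = 1073 MPa


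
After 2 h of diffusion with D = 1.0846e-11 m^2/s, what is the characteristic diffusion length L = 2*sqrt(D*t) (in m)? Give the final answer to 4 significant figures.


t = 2 hr = 7200 s
Diffusion length = 2*sqrt(D*t)
= 2*sqrt(1.0846e-11 * 7200)
= 5.589e-04 m


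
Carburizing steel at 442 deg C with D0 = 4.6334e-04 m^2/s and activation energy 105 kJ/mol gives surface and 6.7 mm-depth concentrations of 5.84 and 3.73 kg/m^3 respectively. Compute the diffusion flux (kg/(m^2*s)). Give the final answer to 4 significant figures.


Step 1: D = D0 * exp(-Qd/(R*T))
T = 442 + 273.15 = 715.15 K
D = 4.6334e-04 * exp(-105e3 / (8.314 * 715.15)) = 9.91769e-12 m^2/s
Step 2: J = D * (C1 - C2) / dx
J = 9.91769e-12 * (5.84 - 3.73) / 6.7e-03
J = 3.123e-09 kg/(m^2*s)


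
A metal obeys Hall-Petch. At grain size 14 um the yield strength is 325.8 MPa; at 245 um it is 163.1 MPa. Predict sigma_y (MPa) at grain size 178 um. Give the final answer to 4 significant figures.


sigma_y = sigma0 + k / sqrt(d)
1/sqrt(d1) = 1/sqrt(1.4e-05) = 267.261;  1/sqrt(d2) = 63.8877
k = (sigma1 - sigma2) / (1/sqrt(d1) - 1/sqrt(d2)) = (325.8 - 163.1) / (267.261 - 63.8877) = 0.800006 MPa*m^0.5
sigma0 = sigma1 - k/sqrt(d1) = 325.8 - 0.800006*267.261 = 111.99 MPa
sigma_y(d3) = 111.99 + 0.800006 / sqrt(1.78e-04) = 172 MPa


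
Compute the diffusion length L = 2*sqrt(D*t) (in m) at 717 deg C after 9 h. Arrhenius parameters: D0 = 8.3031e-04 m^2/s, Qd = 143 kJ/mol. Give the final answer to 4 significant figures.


Step 1: D = D0 * exp(-Qd/(R*T))
T = 990.15 K
D = 8.3031e-04 * exp(-143e3 / (8.314 * 990.15)) = 2.37196e-11 m^2/s
Step 2: L = 2*sqrt(D*t)
t = 9 h = 32400 s
L = 2*sqrt(2.37196e-11 * 32400) = 1.753e-03 m


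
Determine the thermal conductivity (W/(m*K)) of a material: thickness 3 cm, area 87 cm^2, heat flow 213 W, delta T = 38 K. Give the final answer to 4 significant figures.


k = Q*L / (A*dT)
L = 0.03 m, A = 8.7e-03 m^2
k = 213 * 0.03 / (8.7e-03 * 38)
k = 19.33 W/(m*K)


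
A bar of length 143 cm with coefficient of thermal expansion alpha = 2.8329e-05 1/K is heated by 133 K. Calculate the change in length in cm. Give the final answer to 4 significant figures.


dL = L0 * alpha * dT
dL = 143 * 2.8329e-05 * 133
dL = 0.5388 cm


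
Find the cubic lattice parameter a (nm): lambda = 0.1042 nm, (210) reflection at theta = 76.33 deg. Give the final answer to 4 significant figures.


d = lambda / (2*sin(theta))
d = 0.1042 / (2*sin(76.33 deg))
d = 0.0536189 nm
a = d * sqrt(h^2+k^2+l^2) = 0.0536189 * sqrt(5)
a = 0.1199 nm


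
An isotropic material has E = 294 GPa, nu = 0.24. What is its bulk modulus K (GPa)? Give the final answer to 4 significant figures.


K = E / (3*(1-2*nu))
K = 294 / (3*(1-2*0.24))
K = 188.5 GPa


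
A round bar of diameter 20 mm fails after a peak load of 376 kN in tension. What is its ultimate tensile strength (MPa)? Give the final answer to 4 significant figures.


A0 = pi*(d/2)^2 = pi*(20/2)^2 = 314.159 mm^2
UTS = F_max / A0 = 376*1000 / 314.159
UTS = 1197 MPa


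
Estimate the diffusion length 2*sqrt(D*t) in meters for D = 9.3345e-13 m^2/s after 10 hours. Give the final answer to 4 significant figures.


t = 10 hr = 36000 s
Diffusion length = 2*sqrt(D*t)
= 2*sqrt(9.3345e-13 * 36000)
= 3.666e-04 m


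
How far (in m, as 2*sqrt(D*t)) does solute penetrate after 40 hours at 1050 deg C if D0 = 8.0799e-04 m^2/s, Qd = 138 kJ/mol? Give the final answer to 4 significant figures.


Step 1: D = D0 * exp(-Qd/(R*T))
T = 1323.15 K
D = 8.0799e-04 * exp(-138e3 / (8.314 * 1323.15)) = 2.87949e-09 m^2/s
Step 2: L = 2*sqrt(D*t)
t = 40 h = 144000 s
L = 2*sqrt(2.87949e-09 * 144000) = 0.04073 m


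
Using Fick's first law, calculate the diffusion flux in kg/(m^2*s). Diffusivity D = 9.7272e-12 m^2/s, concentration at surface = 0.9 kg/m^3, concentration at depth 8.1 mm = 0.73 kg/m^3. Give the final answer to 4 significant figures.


J = -D * (dC/dx) = D * (C1 - C2) / dx
J = 9.7272e-12 * (0.9 - 0.73) / 8.1e-03
J = 2.042e-10 kg/(m^2*s)


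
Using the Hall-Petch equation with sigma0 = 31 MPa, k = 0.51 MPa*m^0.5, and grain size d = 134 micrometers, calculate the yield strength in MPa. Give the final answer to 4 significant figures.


sigma_y = sigma0 + k / sqrt(d)
d = 134 um = 1.34e-04 m
sigma_y = 31 + 0.51 / sqrt(1.34e-04)
sigma_y = 75.06 MPa


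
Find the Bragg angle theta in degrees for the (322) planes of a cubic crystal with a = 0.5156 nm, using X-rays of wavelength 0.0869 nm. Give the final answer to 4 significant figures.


d = a / sqrt(h^2+k^2+l^2)
d = 0.5156 / sqrt(17) = 0.125051 nm
lambda = 2*d*sin(theta)  =>  sin(theta) = lambda / (2*d)
sin(theta) = 0.0869 / (2 * 0.125051) = 0.347457
theta = 20.33 deg


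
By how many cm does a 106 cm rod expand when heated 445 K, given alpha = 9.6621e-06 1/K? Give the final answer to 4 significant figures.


dL = L0 * alpha * dT
dL = 106 * 9.6621e-06 * 445
dL = 0.4558 cm


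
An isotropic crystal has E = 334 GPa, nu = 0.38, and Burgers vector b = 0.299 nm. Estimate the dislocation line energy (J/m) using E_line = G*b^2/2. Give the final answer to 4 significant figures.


Step 1: G = E / (2*(1+nu))
G = 334 / (2*(1+0.38)) = 121.014 GPa = 1.21014e+11 Pa
Step 2: E_line = G*b^2/2
b = 0.299 nm = 2.99e-10 m
E_line = 0.5 * 1.21014e+11 * (2.99e-10)^2 = 5.409e-09 J/m


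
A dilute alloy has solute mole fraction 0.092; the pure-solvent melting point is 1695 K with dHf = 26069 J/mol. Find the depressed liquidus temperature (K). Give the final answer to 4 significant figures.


dT = R*Tm^2*x / dHf
dT = 8.314 * 1695^2 * 0.092 / 26069
dT = 84.2971 K
T_new = 1695 - 84.2971 = 1611 K


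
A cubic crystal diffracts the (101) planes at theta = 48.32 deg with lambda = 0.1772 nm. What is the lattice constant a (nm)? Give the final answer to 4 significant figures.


d = lambda / (2*sin(theta))
d = 0.1772 / (2*sin(48.32 deg))
d = 0.118628 nm
a = d * sqrt(h^2+k^2+l^2) = 0.118628 * sqrt(2)
a = 0.1678 nm


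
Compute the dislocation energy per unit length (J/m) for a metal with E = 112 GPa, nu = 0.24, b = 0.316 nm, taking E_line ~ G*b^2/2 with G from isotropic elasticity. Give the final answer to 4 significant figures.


Step 1: G = E / (2*(1+nu))
G = 112 / (2*(1+0.24)) = 45.1613 GPa = 4.51613e+10 Pa
Step 2: E_line = G*b^2/2
b = 0.316 nm = 3.16e-10 m
E_line = 0.5 * 4.51613e+10 * (3.16e-10)^2 = 2.255e-09 J/m


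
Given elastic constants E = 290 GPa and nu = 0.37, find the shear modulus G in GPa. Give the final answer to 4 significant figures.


G = E / (2*(1+nu))
G = 290 / (2*(1+0.37))
G = 105.8 GPa


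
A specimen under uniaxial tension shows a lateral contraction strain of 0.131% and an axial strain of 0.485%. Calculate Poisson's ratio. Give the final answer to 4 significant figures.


nu = -epsilon_lat / epsilon_axial
Lateral strain is contraction (negative), so using magnitudes:
nu = 0.131 / 0.485
nu = 0.2701


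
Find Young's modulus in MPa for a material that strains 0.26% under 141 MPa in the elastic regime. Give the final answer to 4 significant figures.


E = sigma / epsilon
epsilon = 0.26% = 2.6e-03
E = 141 / 2.6e-03
E = 54230 MPa


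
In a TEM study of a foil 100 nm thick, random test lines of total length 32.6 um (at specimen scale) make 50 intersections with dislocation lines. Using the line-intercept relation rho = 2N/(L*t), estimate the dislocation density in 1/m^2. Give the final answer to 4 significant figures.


rho = 2N / (L * t)
L = 32.6 um = 3.26e-05 m, t = 100 nm = 1e-07 m
rho = 2 * 50 / (3.26e-05 * 1e-07)
rho = 3.067e+13 1/m^2


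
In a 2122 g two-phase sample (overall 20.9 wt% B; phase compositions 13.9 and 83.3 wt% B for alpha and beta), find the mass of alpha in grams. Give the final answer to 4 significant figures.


f_alpha = (C_beta - C0) / (C_beta - C_alpha)
f_alpha = (83.3 - 20.9) / (83.3 - 13.9) = 0.899135
m_alpha = f_alpha * m_total = 0.899135 * 2122 = 1908 g


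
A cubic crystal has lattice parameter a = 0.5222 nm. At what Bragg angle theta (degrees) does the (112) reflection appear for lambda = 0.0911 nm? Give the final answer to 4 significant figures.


d = a / sqrt(h^2+k^2+l^2)
d = 0.5222 / sqrt(6) = 0.213187 nm
lambda = 2*d*sin(theta)  =>  sin(theta) = lambda / (2*d)
sin(theta) = 0.0911 / (2 * 0.213187) = 0.213662
theta = 12.34 deg


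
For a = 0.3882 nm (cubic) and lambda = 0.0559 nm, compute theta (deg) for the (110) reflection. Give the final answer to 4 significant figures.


d = a / sqrt(h^2+k^2+l^2)
d = 0.3882 / sqrt(2) = 0.274499 nm
lambda = 2*d*sin(theta)  =>  sin(theta) = lambda / (2*d)
sin(theta) = 0.0559 / (2 * 0.274499) = 0.101822
theta = 5.844 deg


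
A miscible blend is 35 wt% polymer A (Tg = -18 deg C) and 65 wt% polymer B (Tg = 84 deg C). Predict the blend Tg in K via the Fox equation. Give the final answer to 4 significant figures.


1/Tg = w1/Tg1 + w2/Tg2 (in Kelvin)
Tg1 = 255.15 K, Tg2 = 357.15 K
1/Tg = 0.35/255.15 + 0.65/357.15
Tg = 313.3 K


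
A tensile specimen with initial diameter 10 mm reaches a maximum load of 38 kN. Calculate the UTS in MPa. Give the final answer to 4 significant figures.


A0 = pi*(d/2)^2 = pi*(10/2)^2 = 78.5398 mm^2
UTS = F_max / A0 = 38*1000 / 78.5398
UTS = 483.8 MPa


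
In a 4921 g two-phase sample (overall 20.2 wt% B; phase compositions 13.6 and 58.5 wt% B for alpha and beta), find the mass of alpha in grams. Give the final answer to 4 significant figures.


f_alpha = (C_beta - C0) / (C_beta - C_alpha)
f_alpha = (58.5 - 20.2) / (58.5 - 13.6) = 0.853007
m_alpha = f_alpha * m_total = 0.853007 * 4921 = 4198 g


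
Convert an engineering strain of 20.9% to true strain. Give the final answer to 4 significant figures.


epsilon_true = ln(1 + epsilon_eng)
epsilon_true = ln(1 + 0.209)
epsilon_true = 0.1898


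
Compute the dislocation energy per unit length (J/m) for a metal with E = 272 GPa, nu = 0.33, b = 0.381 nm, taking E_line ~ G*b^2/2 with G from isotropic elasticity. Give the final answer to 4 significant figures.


Step 1: G = E / (2*(1+nu))
G = 272 / (2*(1+0.33)) = 102.256 GPa = 1.02256e+11 Pa
Step 2: E_line = G*b^2/2
b = 0.381 nm = 3.81e-10 m
E_line = 0.5 * 1.02256e+11 * (3.81e-10)^2 = 7.422e-09 J/m


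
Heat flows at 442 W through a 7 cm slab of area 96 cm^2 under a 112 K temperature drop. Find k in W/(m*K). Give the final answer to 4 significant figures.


k = Q*L / (A*dT)
L = 0.07 m, A = 9.6e-03 m^2
k = 442 * 0.07 / (9.6e-03 * 112)
k = 28.78 W/(m*K)


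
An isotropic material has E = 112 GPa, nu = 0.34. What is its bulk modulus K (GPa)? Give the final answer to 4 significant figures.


K = E / (3*(1-2*nu))
K = 112 / (3*(1-2*0.34))
K = 116.7 GPa


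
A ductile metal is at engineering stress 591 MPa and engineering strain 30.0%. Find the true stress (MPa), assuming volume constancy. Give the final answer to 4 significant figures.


sigma_true = sigma_eng * (1 + epsilon_eng)
sigma_true = 591 * (1 + 0.3)
sigma_true = 768.3 MPa


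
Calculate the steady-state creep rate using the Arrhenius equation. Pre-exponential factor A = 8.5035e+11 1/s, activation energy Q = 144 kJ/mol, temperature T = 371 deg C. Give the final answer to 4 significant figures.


rate = A * exp(-Q / (R*T))
T = 371 + 273.15 = 644.15 K
rate = 8.5035e+11 * exp(-144e3 / (8.314 * 644.15))
rate = 1.787 1/s


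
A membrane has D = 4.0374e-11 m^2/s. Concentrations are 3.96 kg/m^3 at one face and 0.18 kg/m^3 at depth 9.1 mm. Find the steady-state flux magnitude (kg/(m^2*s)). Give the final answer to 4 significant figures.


J = -D * (dC/dx) = D * (C1 - C2) / dx
J = 4.0374e-11 * (3.96 - 0.18) / 9.1e-03
J = 1.677e-08 kg/(m^2*s)


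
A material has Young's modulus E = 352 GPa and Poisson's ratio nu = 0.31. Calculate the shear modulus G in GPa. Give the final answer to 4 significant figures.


G = E / (2*(1+nu))
G = 352 / (2*(1+0.31))
G = 134.4 GPa


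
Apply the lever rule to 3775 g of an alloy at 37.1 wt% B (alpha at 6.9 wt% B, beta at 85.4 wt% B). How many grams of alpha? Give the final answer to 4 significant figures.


f_alpha = (C_beta - C0) / (C_beta - C_alpha)
f_alpha = (85.4 - 37.1) / (85.4 - 6.9) = 0.615287
m_alpha = f_alpha * m_total = 0.615287 * 3775 = 2323 g


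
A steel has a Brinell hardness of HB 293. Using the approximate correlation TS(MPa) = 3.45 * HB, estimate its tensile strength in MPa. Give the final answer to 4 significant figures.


TS (MPa) = 3.45 * HB
TS = 3.45 * 293
TS = 1011 MPa


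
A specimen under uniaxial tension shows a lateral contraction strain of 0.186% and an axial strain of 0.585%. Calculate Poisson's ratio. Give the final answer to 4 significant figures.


nu = -epsilon_lat / epsilon_axial
Lateral strain is contraction (negative), so using magnitudes:
nu = 0.186 / 0.585
nu = 0.3179


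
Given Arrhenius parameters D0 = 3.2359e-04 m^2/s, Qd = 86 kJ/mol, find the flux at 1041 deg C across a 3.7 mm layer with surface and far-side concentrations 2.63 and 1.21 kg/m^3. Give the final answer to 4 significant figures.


Step 1: D = D0 * exp(-Qd/(R*T))
T = 1041 + 273.15 = 1314.15 K
D = 3.2359e-04 * exp(-86e3 / (8.314 * 1314.15)) = 1.23469e-07 m^2/s
Step 2: J = D * (C1 - C2) / dx
J = 1.23469e-07 * (2.63 - 1.21) / 3.7e-03
J = 4.739e-05 kg/(m^2*s)


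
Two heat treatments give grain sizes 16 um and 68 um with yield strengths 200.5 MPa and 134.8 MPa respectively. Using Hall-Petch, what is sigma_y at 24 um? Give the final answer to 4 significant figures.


sigma_y = sigma0 + k / sqrt(d)
1/sqrt(d1) = 1/sqrt(1.6e-05) = 250;  1/sqrt(d2) = 121.268
k = (sigma1 - sigma2) / (1/sqrt(d1) - 1/sqrt(d2)) = (200.5 - 134.8) / (250 - 121.268) = 0.510362 MPa*m^0.5
sigma0 = sigma1 - k/sqrt(d1) = 200.5 - 0.510362*250 = 72.9095 MPa
sigma_y(d3) = 72.9095 + 0.510362 / sqrt(2.4e-05) = 177.1 MPa


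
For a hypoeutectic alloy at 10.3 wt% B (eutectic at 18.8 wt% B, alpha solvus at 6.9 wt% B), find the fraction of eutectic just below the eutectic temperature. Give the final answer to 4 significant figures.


f_primary = (C_e - C0) / (C_e - C_alpha_max)
f_primary = (18.8 - 10.3) / (18.8 - 6.9)
f_primary = 0.714286
f_eutectic = 1 - 0.714286 = 0.2857


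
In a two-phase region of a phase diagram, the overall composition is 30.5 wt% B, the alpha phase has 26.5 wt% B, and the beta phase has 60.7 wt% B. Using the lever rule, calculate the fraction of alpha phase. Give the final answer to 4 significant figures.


f_alpha = (C_beta - C0) / (C_beta - C_alpha)
f_alpha = (60.7 - 30.5) / (60.7 - 26.5)
f_alpha = 0.883


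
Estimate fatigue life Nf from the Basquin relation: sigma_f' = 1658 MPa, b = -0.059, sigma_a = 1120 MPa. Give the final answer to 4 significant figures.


sigma_a = sigma_f' * (2*Nf)^b
2*Nf = (sigma_a / sigma_f')^(1/b)
2*Nf = (1120 / 1658)^(1/-0.059)
2*Nf = 771.912
Nf = 386 cycles


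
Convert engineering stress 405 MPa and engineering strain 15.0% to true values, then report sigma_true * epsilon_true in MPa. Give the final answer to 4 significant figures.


sigma_true = sigma_eng * (1 + epsilon_eng)
sigma_true = 405 * (1 + 0.15) = 465.75 MPa
epsilon_true = ln(1 + epsilon_eng)
epsilon_true = ln(1 + 0.15) = 0.139762
sigma_true * epsilon_true = 465.75 * 0.139762 = 65.09 MPa


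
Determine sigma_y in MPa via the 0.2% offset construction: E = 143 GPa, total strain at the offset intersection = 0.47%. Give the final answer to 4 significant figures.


Offset strain = 0.002
Elastic strain at yield = total_strain - offset = 4.7e-03 - 0.002 = 2.7e-03
sigma_y = E * elastic_strain = 143000 * 2.7e-03
sigma_y = 386.1 MPa


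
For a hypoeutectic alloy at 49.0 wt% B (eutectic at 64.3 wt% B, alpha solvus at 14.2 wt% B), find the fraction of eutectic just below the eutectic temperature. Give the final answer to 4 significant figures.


f_primary = (C_e - C0) / (C_e - C_alpha_max)
f_primary = (64.3 - 49.0) / (64.3 - 14.2)
f_primary = 0.305389
f_eutectic = 1 - 0.305389 = 0.6946


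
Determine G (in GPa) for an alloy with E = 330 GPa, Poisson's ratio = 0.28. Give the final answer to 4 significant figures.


G = E / (2*(1+nu))
G = 330 / (2*(1+0.28))
G = 128.9 GPa


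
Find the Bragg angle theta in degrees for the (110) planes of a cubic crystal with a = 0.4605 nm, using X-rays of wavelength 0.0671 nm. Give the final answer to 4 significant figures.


d = a / sqrt(h^2+k^2+l^2)
d = 0.4605 / sqrt(2) = 0.325623 nm
lambda = 2*d*sin(theta)  =>  sin(theta) = lambda / (2*d)
sin(theta) = 0.0671 / (2 * 0.325623) = 0.103033
theta = 5.914 deg


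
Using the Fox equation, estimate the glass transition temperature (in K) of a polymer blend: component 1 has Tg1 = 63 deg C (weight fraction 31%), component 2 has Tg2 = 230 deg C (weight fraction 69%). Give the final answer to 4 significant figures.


1/Tg = w1/Tg1 + w2/Tg2 (in Kelvin)
Tg1 = 336.15 K, Tg2 = 503.15 K
1/Tg = 0.31/336.15 + 0.69/503.15
Tg = 436 K


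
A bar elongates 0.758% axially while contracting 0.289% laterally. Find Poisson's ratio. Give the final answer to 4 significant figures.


nu = -epsilon_lat / epsilon_axial
Lateral strain is contraction (negative), so using magnitudes:
nu = 0.289 / 0.758
nu = 0.3813


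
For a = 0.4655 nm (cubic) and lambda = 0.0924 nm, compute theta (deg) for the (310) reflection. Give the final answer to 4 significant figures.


d = a / sqrt(h^2+k^2+l^2)
d = 0.4655 / sqrt(10) = 0.147204 nm
lambda = 2*d*sin(theta)  =>  sin(theta) = lambda / (2*d)
sin(theta) = 0.0924 / (2 * 0.147204) = 0.31385
theta = 18.29 deg


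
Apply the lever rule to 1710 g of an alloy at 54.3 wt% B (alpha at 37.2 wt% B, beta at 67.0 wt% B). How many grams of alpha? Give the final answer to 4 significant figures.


f_alpha = (C_beta - C0) / (C_beta - C_alpha)
f_alpha = (67.0 - 54.3) / (67.0 - 37.2) = 0.426174
m_alpha = f_alpha * m_total = 0.426174 * 1710 = 728.8 g


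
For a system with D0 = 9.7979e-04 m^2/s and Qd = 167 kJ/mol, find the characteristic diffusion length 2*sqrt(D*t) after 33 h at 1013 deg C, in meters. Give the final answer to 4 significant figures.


Step 1: D = D0 * exp(-Qd/(R*T))
T = 1286.15 K
D = 9.7979e-04 * exp(-167e3 / (8.314 * 1286.15)) = 1.61617e-10 m^2/s
Step 2: L = 2*sqrt(D*t)
t = 33 h = 118800 s
L = 2*sqrt(1.61617e-10 * 118800) = 8.764e-03 m


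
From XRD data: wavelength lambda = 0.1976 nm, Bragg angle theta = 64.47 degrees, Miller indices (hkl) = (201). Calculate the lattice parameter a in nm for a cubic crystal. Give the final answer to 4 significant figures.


d = lambda / (2*sin(theta))
d = 0.1976 / (2*sin(64.47 deg))
d = 0.109491 nm
a = d * sqrt(h^2+k^2+l^2) = 0.109491 * sqrt(5)
a = 0.2448 nm


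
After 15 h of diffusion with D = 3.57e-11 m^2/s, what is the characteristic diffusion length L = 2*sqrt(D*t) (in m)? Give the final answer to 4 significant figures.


t = 15 hr = 54000 s
Diffusion length = 2*sqrt(D*t)
= 2*sqrt(3.57e-11 * 54000)
= 2.777e-03 m


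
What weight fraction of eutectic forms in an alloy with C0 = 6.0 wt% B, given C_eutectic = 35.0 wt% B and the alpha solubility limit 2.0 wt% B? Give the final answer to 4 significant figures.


f_primary = (C_e - C0) / (C_e - C_alpha_max)
f_primary = (35.0 - 6.0) / (35.0 - 2.0)
f_primary = 0.878788
f_eutectic = 1 - 0.878788 = 0.1212


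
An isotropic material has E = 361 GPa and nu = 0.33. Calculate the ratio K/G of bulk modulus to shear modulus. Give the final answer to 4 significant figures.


G = E / (2*(1+nu))
G = 361 / (2*(1+0.33)) = 135.714 GPa
K = E / (3*(1-2*nu))
K = 361 / (3*(1-2*0.33)) = 353.922 GPa
K/G = 353.922 / 135.714 = 2.608


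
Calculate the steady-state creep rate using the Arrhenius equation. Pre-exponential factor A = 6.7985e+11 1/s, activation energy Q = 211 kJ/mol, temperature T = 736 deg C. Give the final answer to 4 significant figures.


rate = A * exp(-Q / (R*T))
T = 736 + 273.15 = 1009.15 K
rate = 6.7985e+11 * exp(-211e3 / (8.314 * 1009.15))
rate = 8.137 1/s


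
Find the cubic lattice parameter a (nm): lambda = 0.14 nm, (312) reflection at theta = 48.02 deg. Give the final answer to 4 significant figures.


d = lambda / (2*sin(theta))
d = 0.14 / (2*sin(48.02 deg))
d = 0.0941647 nm
a = d * sqrt(h^2+k^2+l^2) = 0.0941647 * sqrt(14)
a = 0.3523 nm


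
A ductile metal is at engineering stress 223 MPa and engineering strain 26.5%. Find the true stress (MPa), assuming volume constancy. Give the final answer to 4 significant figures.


sigma_true = sigma_eng * (1 + epsilon_eng)
sigma_true = 223 * (1 + 0.265)
sigma_true = 282.1 MPa


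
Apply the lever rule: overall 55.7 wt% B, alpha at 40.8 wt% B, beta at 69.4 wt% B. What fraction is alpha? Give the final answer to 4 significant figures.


f_alpha = (C_beta - C0) / (C_beta - C_alpha)
f_alpha = (69.4 - 55.7) / (69.4 - 40.8)
f_alpha = 0.479


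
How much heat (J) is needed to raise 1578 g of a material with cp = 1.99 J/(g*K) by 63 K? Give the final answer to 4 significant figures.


Q = m * cp * dT
Q = 1578 * 1.99 * 63
Q = 197800 J


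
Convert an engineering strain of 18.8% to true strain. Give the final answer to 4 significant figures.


epsilon_true = ln(1 + epsilon_eng)
epsilon_true = ln(1 + 0.188)
epsilon_true = 0.1723


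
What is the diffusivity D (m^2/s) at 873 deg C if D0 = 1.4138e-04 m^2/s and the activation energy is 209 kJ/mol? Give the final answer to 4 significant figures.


D = D0 * exp(-Qd / (R*T))
T = 1146.15 K
D = 1.4138e-04 * exp(-209e3 / (8.314 * 1146.15))
D = 4.218e-14 m^2/s


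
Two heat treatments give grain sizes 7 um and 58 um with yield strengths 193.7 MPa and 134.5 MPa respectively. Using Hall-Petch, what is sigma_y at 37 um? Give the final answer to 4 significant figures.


sigma_y = sigma0 + k / sqrt(d)
1/sqrt(d1) = 1/sqrt(7e-06) = 377.964;  1/sqrt(d2) = 131.306
k = (sigma1 - sigma2) / (1/sqrt(d1) - 1/sqrt(d2)) = (193.7 - 134.5) / (377.964 - 131.306) = 0.240008 MPa*m^0.5
sigma0 = sigma1 - k/sqrt(d1) = 193.7 - 0.240008*377.964 = 102.985 MPa
sigma_y(d3) = 102.985 + 0.240008 / sqrt(3.7e-05) = 142.4 MPa


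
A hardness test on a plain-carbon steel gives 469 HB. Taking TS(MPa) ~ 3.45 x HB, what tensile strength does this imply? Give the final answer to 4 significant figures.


TS (MPa) = 3.45 * HB
TS = 3.45 * 469
TS = 1618 MPa


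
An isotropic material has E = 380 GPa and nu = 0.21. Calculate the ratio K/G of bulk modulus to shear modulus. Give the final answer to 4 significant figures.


G = E / (2*(1+nu))
G = 380 / (2*(1+0.21)) = 157.025 GPa
K = E / (3*(1-2*nu))
K = 380 / (3*(1-2*0.21)) = 218.391 GPa
K/G = 218.391 / 157.025 = 1.391


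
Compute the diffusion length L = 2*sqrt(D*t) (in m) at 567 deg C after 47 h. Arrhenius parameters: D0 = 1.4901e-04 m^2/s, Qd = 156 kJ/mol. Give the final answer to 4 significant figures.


Step 1: D = D0 * exp(-Qd/(R*T))
T = 840.15 K
D = 1.4901e-04 * exp(-156e3 / (8.314 * 840.15)) = 2.97768e-14 m^2/s
Step 2: L = 2*sqrt(D*t)
t = 47 h = 169200 s
L = 2*sqrt(2.97768e-14 * 169200) = 1.42e-04 m


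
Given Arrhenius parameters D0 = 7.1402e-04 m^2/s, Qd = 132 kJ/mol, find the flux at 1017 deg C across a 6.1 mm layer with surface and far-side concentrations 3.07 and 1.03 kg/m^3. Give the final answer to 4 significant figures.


Step 1: D = D0 * exp(-Qd/(R*T))
T = 1017 + 273.15 = 1290.15 K
D = 7.1402e-04 * exp(-132e3 / (8.314 * 1290.15)) = 3.22997e-09 m^2/s
Step 2: J = D * (C1 - C2) / dx
J = 3.22997e-09 * (3.07 - 1.03) / 6.1e-03
J = 1.08e-06 kg/(m^2*s)


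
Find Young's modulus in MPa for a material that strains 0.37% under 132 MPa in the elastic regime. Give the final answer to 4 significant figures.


E = sigma / epsilon
epsilon = 0.37% = 3.7e-03
E = 132 / 3.7e-03
E = 35680 MPa


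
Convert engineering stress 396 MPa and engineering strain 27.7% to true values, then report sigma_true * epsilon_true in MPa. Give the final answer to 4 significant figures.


sigma_true = sigma_eng * (1 + epsilon_eng)
sigma_true = 396 * (1 + 0.277) = 505.692 MPa
epsilon_true = ln(1 + epsilon_eng)
epsilon_true = ln(1 + 0.277) = 0.244514
sigma_true * epsilon_true = 505.692 * 0.244514 = 123.6 MPa


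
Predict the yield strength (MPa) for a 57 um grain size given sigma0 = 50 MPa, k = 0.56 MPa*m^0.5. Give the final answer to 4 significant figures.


sigma_y = sigma0 + k / sqrt(d)
d = 57 um = 5.7e-05 m
sigma_y = 50 + 0.56 / sqrt(5.7e-05)
sigma_y = 124.2 MPa


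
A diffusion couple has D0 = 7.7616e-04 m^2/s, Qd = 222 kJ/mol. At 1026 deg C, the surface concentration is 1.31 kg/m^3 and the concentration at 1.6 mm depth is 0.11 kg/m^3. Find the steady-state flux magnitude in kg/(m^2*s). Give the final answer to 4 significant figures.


Step 1: D = D0 * exp(-Qd/(R*T))
T = 1026 + 273.15 = 1299.15 K
D = 7.7616e-04 * exp(-222e3 / (8.314 * 1299.15)) = 9.19864e-13 m^2/s
Step 2: J = D * (C1 - C2) / dx
J = 9.19864e-13 * (1.31 - 0.11) / 1.6e-03
J = 6.899e-10 kg/(m^2*s)


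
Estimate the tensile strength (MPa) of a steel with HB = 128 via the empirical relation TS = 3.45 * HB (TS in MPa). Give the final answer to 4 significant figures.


TS (MPa) = 3.45 * HB
TS = 3.45 * 128
TS = 441.6 MPa


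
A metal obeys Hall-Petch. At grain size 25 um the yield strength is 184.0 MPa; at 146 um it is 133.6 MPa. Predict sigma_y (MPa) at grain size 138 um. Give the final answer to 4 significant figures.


sigma_y = sigma0 + k / sqrt(d)
1/sqrt(d1) = 1/sqrt(2.5e-05) = 200;  1/sqrt(d2) = 82.7606
k = (sigma1 - sigma2) / (1/sqrt(d1) - 1/sqrt(d2)) = (184.0 - 133.6) / (200 - 82.7606) = 0.42989 MPa*m^0.5
sigma0 = sigma1 - k/sqrt(d1) = 184.0 - 0.42989*200 = 98.0221 MPa
sigma_y(d3) = 98.0221 + 0.42989 / sqrt(1.38e-04) = 134.6 MPa


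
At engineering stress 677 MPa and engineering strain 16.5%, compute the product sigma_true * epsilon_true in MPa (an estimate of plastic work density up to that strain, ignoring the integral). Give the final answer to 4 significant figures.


sigma_true = sigma_eng * (1 + epsilon_eng)
sigma_true = 677 * (1 + 0.165) = 788.705 MPa
epsilon_true = ln(1 + epsilon_eng)
epsilon_true = ln(1 + 0.165) = 0.152721
sigma_true * epsilon_true = 788.705 * 0.152721 = 120.5 MPa


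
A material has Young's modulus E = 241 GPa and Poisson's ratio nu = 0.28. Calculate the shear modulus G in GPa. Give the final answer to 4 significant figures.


G = E / (2*(1+nu))
G = 241 / (2*(1+0.28))
G = 94.14 GPa


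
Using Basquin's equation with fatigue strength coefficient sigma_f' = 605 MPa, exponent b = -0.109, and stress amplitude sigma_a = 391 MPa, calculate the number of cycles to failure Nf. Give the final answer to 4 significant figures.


sigma_a = sigma_f' * (2*Nf)^b
2*Nf = (sigma_a / sigma_f')^(1/b)
2*Nf = (391 / 605)^(1/-0.109)
2*Nf = 54.8597
Nf = 27.43 cycles


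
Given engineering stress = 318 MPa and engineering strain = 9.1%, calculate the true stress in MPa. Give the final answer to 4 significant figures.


sigma_true = sigma_eng * (1 + epsilon_eng)
sigma_true = 318 * (1 + 0.091)
sigma_true = 346.9 MPa


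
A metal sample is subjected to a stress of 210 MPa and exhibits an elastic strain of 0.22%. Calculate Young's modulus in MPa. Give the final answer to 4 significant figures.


E = sigma / epsilon
epsilon = 0.22% = 2.2e-03
E = 210 / 2.2e-03
E = 95450 MPa


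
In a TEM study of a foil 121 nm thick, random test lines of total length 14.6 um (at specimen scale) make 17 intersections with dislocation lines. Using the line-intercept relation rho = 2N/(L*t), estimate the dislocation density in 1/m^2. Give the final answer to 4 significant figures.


rho = 2N / (L * t)
L = 14.6 um = 1.46e-05 m, t = 121 nm = 1.21e-07 m
rho = 2 * 17 / (1.46e-05 * 1.21e-07)
rho = 1.925e+13 1/m^2


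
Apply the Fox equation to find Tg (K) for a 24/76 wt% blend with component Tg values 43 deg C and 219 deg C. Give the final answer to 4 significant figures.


1/Tg = w1/Tg1 + w2/Tg2 (in Kelvin)
Tg1 = 316.15 K, Tg2 = 492.15 K
1/Tg = 0.24/316.15 + 0.76/492.15
Tg = 434.1 K


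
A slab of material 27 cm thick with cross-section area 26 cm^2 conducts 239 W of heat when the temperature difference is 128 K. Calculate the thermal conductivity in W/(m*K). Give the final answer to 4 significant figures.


k = Q*L / (A*dT)
L = 0.27 m, A = 2.6e-03 m^2
k = 239 * 0.27 / (2.6e-03 * 128)
k = 193.9 W/(m*K)


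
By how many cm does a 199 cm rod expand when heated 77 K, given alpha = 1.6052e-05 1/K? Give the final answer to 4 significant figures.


dL = L0 * alpha * dT
dL = 199 * 1.6052e-05 * 77
dL = 0.246 cm


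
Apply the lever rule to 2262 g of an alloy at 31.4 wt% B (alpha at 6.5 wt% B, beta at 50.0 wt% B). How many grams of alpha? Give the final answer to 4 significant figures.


f_alpha = (C_beta - C0) / (C_beta - C_alpha)
f_alpha = (50.0 - 31.4) / (50.0 - 6.5) = 0.427586
m_alpha = f_alpha * m_total = 0.427586 * 2262 = 967.2 g


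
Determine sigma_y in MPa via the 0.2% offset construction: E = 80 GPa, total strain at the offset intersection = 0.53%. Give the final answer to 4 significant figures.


Offset strain = 0.002
Elastic strain at yield = total_strain - offset = 5.3e-03 - 0.002 = 3.3e-03
sigma_y = E * elastic_strain = 80000 * 3.3e-03
sigma_y = 264 MPa


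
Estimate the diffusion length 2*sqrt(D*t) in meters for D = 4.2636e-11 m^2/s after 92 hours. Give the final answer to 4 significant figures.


t = 92 hr = 331200 s
Diffusion length = 2*sqrt(D*t)
= 2*sqrt(4.2636e-11 * 331200)
= 7.516e-03 m


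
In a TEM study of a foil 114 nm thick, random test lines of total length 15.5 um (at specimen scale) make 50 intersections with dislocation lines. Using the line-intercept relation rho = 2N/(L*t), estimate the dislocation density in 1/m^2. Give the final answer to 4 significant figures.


rho = 2N / (L * t)
L = 15.5 um = 1.55e-05 m, t = 114 nm = 1.14e-07 m
rho = 2 * 50 / (1.55e-05 * 1.14e-07)
rho = 5.659e+13 1/m^2


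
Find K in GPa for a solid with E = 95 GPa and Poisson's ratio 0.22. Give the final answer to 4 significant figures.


K = E / (3*(1-2*nu))
K = 95 / (3*(1-2*0.22))
K = 56.55 GPa


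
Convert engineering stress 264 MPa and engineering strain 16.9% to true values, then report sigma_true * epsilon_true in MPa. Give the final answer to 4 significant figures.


sigma_true = sigma_eng * (1 + epsilon_eng)
sigma_true = 264 * (1 + 0.169) = 308.616 MPa
epsilon_true = ln(1 + epsilon_eng)
epsilon_true = ln(1 + 0.169) = 0.156149
sigma_true * epsilon_true = 308.616 * 0.156149 = 48.19 MPa


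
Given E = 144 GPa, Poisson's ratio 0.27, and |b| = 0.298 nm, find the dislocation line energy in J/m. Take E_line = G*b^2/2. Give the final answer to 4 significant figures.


Step 1: G = E / (2*(1+nu))
G = 144 / (2*(1+0.27)) = 56.6929 GPa = 5.66929e+10 Pa
Step 2: E_line = G*b^2/2
b = 0.298 nm = 2.98e-10 m
E_line = 0.5 * 5.66929e+10 * (2.98e-10)^2 = 2.517e-09 J/m


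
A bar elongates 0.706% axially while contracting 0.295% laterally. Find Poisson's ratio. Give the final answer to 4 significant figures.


nu = -epsilon_lat / epsilon_axial
Lateral strain is contraction (negative), so using magnitudes:
nu = 0.295 / 0.706
nu = 0.4178


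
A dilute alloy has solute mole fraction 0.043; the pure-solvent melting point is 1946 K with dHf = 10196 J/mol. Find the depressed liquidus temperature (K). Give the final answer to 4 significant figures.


dT = R*Tm^2*x / dHf
dT = 8.314 * 1946^2 * 0.043 / 10196
dT = 132.781 K
T_new = 1946 - 132.781 = 1813 K


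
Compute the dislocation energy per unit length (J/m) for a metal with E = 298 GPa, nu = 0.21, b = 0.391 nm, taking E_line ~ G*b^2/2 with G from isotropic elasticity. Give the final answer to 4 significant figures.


Step 1: G = E / (2*(1+nu))
G = 298 / (2*(1+0.21)) = 123.14 GPa = 1.2314e+11 Pa
Step 2: E_line = G*b^2/2
b = 0.391 nm = 3.91e-10 m
E_line = 0.5 * 1.2314e+11 * (3.91e-10)^2 = 9.413e-09 J/m


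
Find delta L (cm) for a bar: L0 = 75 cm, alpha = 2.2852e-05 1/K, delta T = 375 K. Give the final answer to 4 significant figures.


dL = L0 * alpha * dT
dL = 75 * 2.2852e-05 * 375
dL = 0.6427 cm


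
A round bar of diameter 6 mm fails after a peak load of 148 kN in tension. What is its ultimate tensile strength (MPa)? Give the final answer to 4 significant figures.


A0 = pi*(d/2)^2 = pi*(6/2)^2 = 28.2743 mm^2
UTS = F_max / A0 = 148*1000 / 28.2743
UTS = 5234 MPa


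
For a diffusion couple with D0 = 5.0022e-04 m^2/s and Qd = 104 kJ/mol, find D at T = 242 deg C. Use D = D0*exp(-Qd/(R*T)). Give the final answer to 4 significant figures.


D = D0 * exp(-Qd / (R*T))
T = 515.15 K
D = 5.0022e-04 * exp(-104e3 / (8.314 * 515.15))
D = 1.424e-14 m^2/s


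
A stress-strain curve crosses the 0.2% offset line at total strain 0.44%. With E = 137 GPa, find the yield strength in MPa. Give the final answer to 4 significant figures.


Offset strain = 0.002
Elastic strain at yield = total_strain - offset = 4.4e-03 - 0.002 = 2.4e-03
sigma_y = E * elastic_strain = 137000 * 2.4e-03
sigma_y = 328.8 MPa


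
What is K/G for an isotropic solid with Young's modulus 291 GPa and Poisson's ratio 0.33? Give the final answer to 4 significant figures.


G = E / (2*(1+nu))
G = 291 / (2*(1+0.33)) = 109.398 GPa
K = E / (3*(1-2*nu))
K = 291 / (3*(1-2*0.33)) = 285.294 GPa
K/G = 285.294 / 109.398 = 2.608


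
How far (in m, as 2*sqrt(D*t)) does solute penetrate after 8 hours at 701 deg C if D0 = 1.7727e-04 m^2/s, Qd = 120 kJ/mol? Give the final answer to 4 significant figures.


Step 1: D = D0 * exp(-Qd/(R*T))
T = 974.15 K
D = 1.7727e-04 * exp(-120e3 / (8.314 * 974.15)) = 6.515e-11 m^2/s
Step 2: L = 2*sqrt(D*t)
t = 8 h = 28800 s
L = 2*sqrt(6.515e-11 * 28800) = 2.74e-03 m


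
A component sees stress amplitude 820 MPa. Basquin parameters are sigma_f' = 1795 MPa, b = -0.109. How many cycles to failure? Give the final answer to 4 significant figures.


sigma_a = sigma_f' * (2*Nf)^b
2*Nf = (sigma_a / sigma_f')^(1/b)
2*Nf = (820 / 1795)^(1/-0.109)
2*Nf = 1323.02
Nf = 661.5 cycles


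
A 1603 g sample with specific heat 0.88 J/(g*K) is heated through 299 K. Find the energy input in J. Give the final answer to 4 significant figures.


Q = m * cp * dT
Q = 1603 * 0.88 * 299
Q = 421800 J


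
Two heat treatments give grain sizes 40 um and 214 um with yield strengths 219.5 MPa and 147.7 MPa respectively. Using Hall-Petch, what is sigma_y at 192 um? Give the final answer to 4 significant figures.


sigma_y = sigma0 + k / sqrt(d)
1/sqrt(d1) = 1/sqrt(4e-05) = 158.114;  1/sqrt(d2) = 68.3586
k = (sigma1 - sigma2) / (1/sqrt(d1) - 1/sqrt(d2)) = (219.5 - 147.7) / (158.114 - 68.3586) = 0.799953 MPa*m^0.5
sigma0 = sigma1 - k/sqrt(d1) = 219.5 - 0.799953*158.114 = 93.0163 MPa
sigma_y(d3) = 93.0163 + 0.799953 / sqrt(1.92e-04) = 150.7 MPa


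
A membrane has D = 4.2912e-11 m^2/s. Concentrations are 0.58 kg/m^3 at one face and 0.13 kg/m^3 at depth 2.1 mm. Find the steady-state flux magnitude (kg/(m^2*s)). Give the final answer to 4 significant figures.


J = -D * (dC/dx) = D * (C1 - C2) / dx
J = 4.2912e-11 * (0.58 - 0.13) / 2.1e-03
J = 9.195e-09 kg/(m^2*s)


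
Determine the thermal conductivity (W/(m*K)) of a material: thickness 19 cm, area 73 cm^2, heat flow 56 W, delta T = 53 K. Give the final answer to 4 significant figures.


k = Q*L / (A*dT)
L = 0.19 m, A = 7.3e-03 m^2
k = 56 * 0.19 / (7.3e-03 * 53)
k = 27.5 W/(m*K)


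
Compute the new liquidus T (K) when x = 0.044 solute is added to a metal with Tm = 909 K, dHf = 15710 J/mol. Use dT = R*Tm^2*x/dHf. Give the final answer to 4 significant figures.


dT = R*Tm^2*x / dHf
dT = 8.314 * 909^2 * 0.044 / 15710
dT = 19.2404 K
T_new = 909 - 19.2404 = 889.8 K


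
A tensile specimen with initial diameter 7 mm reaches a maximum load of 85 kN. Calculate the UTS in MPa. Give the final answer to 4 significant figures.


A0 = pi*(d/2)^2 = pi*(7/2)^2 = 38.4845 mm^2
UTS = F_max / A0 = 85*1000 / 38.4845
UTS = 2209 MPa


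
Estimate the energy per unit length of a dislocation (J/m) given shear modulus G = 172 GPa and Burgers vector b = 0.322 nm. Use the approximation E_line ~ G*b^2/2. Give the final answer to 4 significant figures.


E = G*b^2/2
b = 0.322 nm = 3.22e-10 m
G = 172 GPa = 1.72e+11 Pa
E = 0.5 * 1.72e+11 * (3.22e-10)^2
E = 8.917e-09 J/m


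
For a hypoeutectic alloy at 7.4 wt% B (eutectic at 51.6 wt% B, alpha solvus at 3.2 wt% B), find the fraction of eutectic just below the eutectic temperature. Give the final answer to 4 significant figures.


f_primary = (C_e - C0) / (C_e - C_alpha_max)
f_primary = (51.6 - 7.4) / (51.6 - 3.2)
f_primary = 0.913223
f_eutectic = 1 - 0.913223 = 0.08678


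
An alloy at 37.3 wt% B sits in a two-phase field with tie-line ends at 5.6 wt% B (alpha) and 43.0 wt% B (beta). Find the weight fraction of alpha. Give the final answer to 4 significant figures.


f_alpha = (C_beta - C0) / (C_beta - C_alpha)
f_alpha = (43.0 - 37.3) / (43.0 - 5.6)
f_alpha = 0.1524


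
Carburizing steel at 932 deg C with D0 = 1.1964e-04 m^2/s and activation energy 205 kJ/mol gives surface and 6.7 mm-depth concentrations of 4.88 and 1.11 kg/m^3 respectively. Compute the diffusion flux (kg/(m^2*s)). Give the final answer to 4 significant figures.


Step 1: D = D0 * exp(-Qd/(R*T))
T = 932 + 273.15 = 1205.15 K
D = 1.1964e-04 * exp(-205e3 / (8.314 * 1205.15)) = 1.55694e-13 m^2/s
Step 2: J = D * (C1 - C2) / dx
J = 1.55694e-13 * (4.88 - 1.11) / 6.7e-03
J = 8.761e-11 kg/(m^2*s)


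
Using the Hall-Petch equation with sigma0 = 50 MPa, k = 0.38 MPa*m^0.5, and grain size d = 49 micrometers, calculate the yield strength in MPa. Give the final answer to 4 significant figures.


sigma_y = sigma0 + k / sqrt(d)
d = 49 um = 4.9e-05 m
sigma_y = 50 + 0.38 / sqrt(4.9e-05)
sigma_y = 104.3 MPa


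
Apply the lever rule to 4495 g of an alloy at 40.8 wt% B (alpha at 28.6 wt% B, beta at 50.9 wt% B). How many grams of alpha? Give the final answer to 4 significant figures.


f_alpha = (C_beta - C0) / (C_beta - C_alpha)
f_alpha = (50.9 - 40.8) / (50.9 - 28.6) = 0.452915
m_alpha = f_alpha * m_total = 0.452915 * 4495 = 2036 g
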